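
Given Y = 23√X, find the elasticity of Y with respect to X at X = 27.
Elasticity = 1/2

Elasticity = (dY/dX) · (X/Y)

dY/dX = 23/(2·√X)
At X = 27: dY/dX = 23·√3/18, Y = 69·√3

Elasticity = (23·√3/18) · (27 / (69·√3)) = 1/2

Interpretation: for a small percentage change in X, the percentage change in Y is approximately 0.50 times as large.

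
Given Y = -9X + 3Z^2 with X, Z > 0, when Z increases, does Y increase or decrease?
Y increases

Taking the partial derivative:
∂Y/∂Z = 6Z

∂Y/∂Z = 6Z > 0 (assuming positive values)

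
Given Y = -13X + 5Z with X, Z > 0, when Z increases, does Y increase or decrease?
Y increases

Taking the partial derivative:
∂Y/∂Z = 5

∂Y/∂Z = 5 > 0 (assuming positive values)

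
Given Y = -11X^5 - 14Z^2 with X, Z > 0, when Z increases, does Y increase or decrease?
Y decreases

Taking the partial derivative:
∂Y/∂Z = -28Z

∂Y/∂Z = -28Z < 0 (assuming positive values)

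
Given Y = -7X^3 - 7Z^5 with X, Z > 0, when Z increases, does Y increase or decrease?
Y decreases

Taking the partial derivative:
∂Y/∂Z = -35Z^4

∂Y/∂Z = -35Z^4 < 0 (assuming positive values)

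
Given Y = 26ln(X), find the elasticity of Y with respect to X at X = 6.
Elasticity = 1/ln(6) ≈ 0.5581

Elasticity = (dY/dX) · (X/Y)

dY/dX = 26/X
At X = 6: dY/dX = 13/3, Y = 26·ln(6)

Elasticity = (13/3) · (6 / (26·ln(6))) = 1/ln(6) ≈ 0.5581

Interpretation: for a small percentage change in X, the percentage change in Y is approximately 0.56 times as large.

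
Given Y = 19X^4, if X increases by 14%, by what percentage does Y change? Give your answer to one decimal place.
68.9%

For Y = 19X^4:
If X → X(1 + 0.14)
Then Y → Y · (1 + 0.14)^4
     ≈ Y · 1.6890

Percentage change = ((1 + 0.14)^4 − 1) × 100% ≈ 68.9%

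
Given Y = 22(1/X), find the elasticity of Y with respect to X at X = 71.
Elasticity = -1

Elasticity = (dY/dX) · (X/Y)

dY/dX = -22/X²
At X = 71: dY/dX = -22/5041, Y = 22/71

Elasticity = (-22/5041) · (71 / (22/71)) = -1

Interpretation: for a small percentage change in X, the percentage change in Y is approximately -1.00 times as large.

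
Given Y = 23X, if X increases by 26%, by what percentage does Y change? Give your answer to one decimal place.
26.0%

For Y = 23X:
If X → X(1 + 0.26)
Then Y → Y · (1 + 0.26)^1
     = Y · 1.2600

Percentage change = ((1 + 0.26)^1 − 1) × 100% = 26.0%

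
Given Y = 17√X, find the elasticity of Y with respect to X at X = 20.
Elasticity = 1/2

Elasticity = (dY/dX) · (X/Y)

dY/dX = 17/(2·√X)
At X = 20: dY/dX = 17·√5/20, Y = 34·√5

Elasticity = (17·√5/20) · (20 / (34·√5)) = 1/2

Interpretation: for a small percentage change in X, the percentage change in Y is approximately 0.50 times as large.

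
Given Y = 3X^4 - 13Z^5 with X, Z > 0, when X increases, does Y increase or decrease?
Y increases

Taking the partial derivative:
∂Y/∂X = 12X^3

∂Y/∂X = 12X^3 > 0 (assuming positive values)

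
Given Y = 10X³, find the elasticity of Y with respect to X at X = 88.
Elasticity = 3

Elasticity = (dY/dX) · (X/Y)

dY/dX = 30·X²
At X = 88: dY/dX = 232320, Y = 6814720

Elasticity = 232320 · (88 / 6814720) = 3

Interpretation: for a small percentage change in X, the percentage change in Y is approximately 3.00 times as large.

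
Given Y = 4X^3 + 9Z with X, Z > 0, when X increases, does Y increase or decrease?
Y increases

Taking the partial derivative:
∂Y/∂X = 12X^2

∂Y/∂X = 12X^2 > 0 (assuming positive values)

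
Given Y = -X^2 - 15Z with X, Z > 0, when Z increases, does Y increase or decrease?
Y decreases

Taking the partial derivative:
∂Y/∂Z = -15

∂Y/∂Z = -15 < 0 (assuming positive values)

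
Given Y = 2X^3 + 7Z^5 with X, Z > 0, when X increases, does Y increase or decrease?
Y increases

Taking the partial derivative:
∂Y/∂X = 6X^2

∂Y/∂X = 6X^2 > 0 (assuming positive values)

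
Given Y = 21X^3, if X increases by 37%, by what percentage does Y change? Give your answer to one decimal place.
157.1%

For Y = 21X^3:
If X → X(1 + 0.37)
Then Y → Y · (1 + 0.37)^3
     ≈ Y · 2.5714

Percentage change = ((1 + 0.37)^3 − 1) × 100% ≈ 157.1%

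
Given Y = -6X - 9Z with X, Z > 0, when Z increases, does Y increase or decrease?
Y decreases

Taking the partial derivative:
∂Y/∂Z = -9

∂Y/∂Z = -9 < 0 (assuming positive values)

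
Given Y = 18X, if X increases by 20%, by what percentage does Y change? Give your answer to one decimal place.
20.0%

For Y = 18X:
If X → X(1 + 0.2)
Then Y → Y · (1 + 0.2)^1
     = Y · 1.2000

Percentage change = ((1 + 0.2)^1 − 1) × 100% = 20.0%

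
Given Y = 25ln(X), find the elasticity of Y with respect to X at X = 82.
Elasticity = 1/ln(82) ≈ 0.2269

Elasticity = (dY/dX) · (X/Y)

dY/dX = 25/X
At X = 82: dY/dX = 25/82, Y = 25·ln(82)

Elasticity = (25/82) · (82 / (25·ln(82))) = 1/ln(82) ≈ 0.2269

Interpretation: for a small percentage change in X, the percentage change in Y is approximately 0.23 times as large.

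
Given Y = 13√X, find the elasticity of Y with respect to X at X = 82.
Elasticity = 1/2

Elasticity = (dY/dX) · (X/Y)

dY/dX = 13/(2·√X)
At X = 82: dY/dX = 13·√82/164, Y = 13·√82

Elasticity = (13·√82/164) · (82 / (13·√82)) = 1/2

Interpretation: for a small percentage change in X, the percentage change in Y is approximately 0.50 times as large.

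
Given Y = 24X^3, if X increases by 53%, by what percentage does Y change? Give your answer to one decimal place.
258.2%

For Y = 24X^3:
If X → X(1 + 0.53)
Then Y → Y · (1 + 0.53)^3
     ≈ Y · 3.5816

Percentage change = ((1 + 0.53)^3 − 1) × 100% ≈ 258.2%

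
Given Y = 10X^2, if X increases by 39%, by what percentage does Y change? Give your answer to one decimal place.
93.2%

For Y = 10X^2:
If X → X(1 + 0.39)
Then Y → Y · (1 + 0.39)^2
     = Y · 1.9321

Percentage change = ((1 + 0.39)^2 − 1) × 100% ≈ 93.2%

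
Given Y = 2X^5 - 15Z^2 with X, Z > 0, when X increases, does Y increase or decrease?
Y increases

Taking the partial derivative:
∂Y/∂X = 10X^4

∂Y/∂X = 10X^4 > 0 (assuming positive values)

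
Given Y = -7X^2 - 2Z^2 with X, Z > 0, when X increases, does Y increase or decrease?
Y decreases

Taking the partial derivative:
∂Y/∂X = -14X

∂Y/∂X = -14X < 0 (assuming positive values)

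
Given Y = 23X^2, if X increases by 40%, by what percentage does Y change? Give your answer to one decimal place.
96.0%

For Y = 23X^2:
If X → X(1 + 0.4)
Then Y → Y · (1 + 0.4)^2
     = Y · 1.9600

Percentage change = ((1 + 0.4)^2 − 1) × 100% = 96.0%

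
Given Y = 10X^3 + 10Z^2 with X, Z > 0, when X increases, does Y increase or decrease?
Y increases

Taking the partial derivative:
∂Y/∂X = 30X^2

∂Y/∂X = 30X^2 > 0 (assuming positive values)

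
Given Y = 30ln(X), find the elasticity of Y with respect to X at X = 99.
Elasticity = 1/ln(99) ≈ 0.2176

Elasticity = (dY/dX) · (X/Y)

dY/dX = 30/X
At X = 99: dY/dX = 10/33, Y = 30·ln(99)

Elasticity = (10/33) · (99 / (30·ln(99))) = 1/ln(99) ≈ 0.2176

Interpretation: for a small percentage change in X, the percentage change in Y is approximately 0.22 times as large.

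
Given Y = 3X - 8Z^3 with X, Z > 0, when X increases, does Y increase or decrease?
Y increases

Taking the partial derivative:
∂Y/∂X = 3

∂Y/∂X = 3 > 0 (assuming positive values)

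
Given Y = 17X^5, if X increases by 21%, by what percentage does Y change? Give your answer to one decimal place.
159.4%

For Y = 17X^5:
If X → X(1 + 0.21)
Then Y → Y · (1 + 0.21)^5
     ≈ Y · 2.5937

Percentage change = ((1 + 0.21)^5 − 1) × 100% ≈ 159.4%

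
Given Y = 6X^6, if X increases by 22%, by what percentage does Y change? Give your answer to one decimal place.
229.7%

For Y = 6X^6:
If X → X(1 + 0.22)
Then Y → Y · (1 + 0.22)^6
     ≈ Y · 3.2973

Percentage change = ((1 + 0.22)^6 − 1) × 100% ≈ 229.7%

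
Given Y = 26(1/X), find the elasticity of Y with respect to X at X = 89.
Elasticity = -1

Elasticity = (dY/dX) · (X/Y)

dY/dX = -26/X²
At X = 89: dY/dX = -26/7921, Y = 26/89

Elasticity = (-26/7921) · (89 / (26/89)) = -1

Interpretation: for a small percentage change in X, the percentage change in Y is approximately -1.00 times as large.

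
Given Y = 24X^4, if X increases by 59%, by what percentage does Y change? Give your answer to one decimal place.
539.1%

For Y = 24X^4:
If X → X(1 + 0.59)
Then Y → Y · (1 + 0.59)^4
     ≈ Y · 6.3913

Percentage change = ((1 + 0.59)^4 − 1) × 100% ≈ 539.1%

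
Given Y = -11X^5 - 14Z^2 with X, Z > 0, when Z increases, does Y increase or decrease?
Y decreases

Taking the partial derivative:
∂Y/∂Z = -28Z

∂Y/∂Z = -28Z < 0 (assuming positive values)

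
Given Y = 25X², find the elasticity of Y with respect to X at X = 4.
Elasticity = 2

Elasticity = (dY/dX) · (X/Y)

dY/dX = 50·X
At X = 4: dY/dX = 200, Y = 400

Elasticity = 200 · (4 / 400) = 2

Interpretation: for a small percentage change in X, the percentage change in Y is approximately 2.00 times as large.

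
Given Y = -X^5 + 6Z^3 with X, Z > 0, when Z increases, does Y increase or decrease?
Y increases

Taking the partial derivative:
∂Y/∂Z = 18Z^2

∂Y/∂Z = 18Z^2 > 0 (assuming positive values)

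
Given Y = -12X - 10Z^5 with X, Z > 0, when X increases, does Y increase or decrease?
Y decreases

Taking the partial derivative:
∂Y/∂X = -12

∂Y/∂X = -12 < 0 (assuming positive values)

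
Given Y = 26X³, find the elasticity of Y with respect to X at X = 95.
Elasticity = 3

Elasticity = (dY/dX) · (X/Y)

dY/dX = 78·X²
At X = 95: dY/dX = 703950, Y = 22291750

Elasticity = 703950 · (95 / 22291750) = 3

Interpretation: for a small percentage change in X, the percentage change in Y is approximately 3.00 times as large.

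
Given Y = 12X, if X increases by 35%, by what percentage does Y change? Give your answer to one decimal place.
35.0%

For Y = 12X:
If X → X(1 + 0.35)
Then Y → Y · (1 + 0.35)^1
     = Y · 1.3500

Percentage change = ((1 + 0.35)^1 − 1) × 100% = 35.0%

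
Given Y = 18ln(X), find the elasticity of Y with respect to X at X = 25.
Elasticity = 1/ln(25) ≈ 0.3107

Elasticity = (dY/dX) · (X/Y)

dY/dX = 18/X
At X = 25: dY/dX = 18/25, Y = 18·ln(25)

Elasticity = (18/25) · (25 / (18·ln(25))) = 1/ln(25) ≈ 0.3107

Interpretation: for a small percentage change in X, the percentage change in Y is approximately 0.31 times as large.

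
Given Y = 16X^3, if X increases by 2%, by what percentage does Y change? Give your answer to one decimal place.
6.1%

For Y = 16X^3:
If X → X(1 + 0.02)
Then Y → Y · (1 + 0.02)^3
     ≈ Y · 1.0612

Percentage change = ((1 + 0.02)^3 − 1) × 100% ≈ 6.1%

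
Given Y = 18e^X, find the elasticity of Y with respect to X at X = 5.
Elasticity = 5

Elasticity = (dY/dX) · (X/Y)

dY/dX = 18·e^X
At X = 5: dY/dX = 18·e^5, Y = 18·e^5

Elasticity = (18·e^5) · (5 / (18·e^5)) = 5

Interpretation: for a small percentage change in X, the percentage change in Y is approximately 5.00 times as large.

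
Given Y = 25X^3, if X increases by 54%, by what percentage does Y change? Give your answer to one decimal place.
265.2%

For Y = 25X^3:
If X → X(1 + 0.54)
Then Y → Y · (1 + 0.54)^3
     ≈ Y · 3.6523

Percentage change = ((1 + 0.54)^3 − 1) × 100% ≈ 265.2%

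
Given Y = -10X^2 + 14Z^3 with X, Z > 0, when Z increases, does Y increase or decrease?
Y increases

Taking the partial derivative:
∂Y/∂Z = 42Z^2

∂Y/∂Z = 42Z^2 > 0 (assuming positive values)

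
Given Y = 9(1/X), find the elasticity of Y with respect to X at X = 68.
Elasticity = -1

Elasticity = (dY/dX) · (X/Y)

dY/dX = -9/X²
At X = 68: dY/dX = -9/4624, Y = 9/68

Elasticity = (-9/4624) · (68 / (9/68)) = -1

Interpretation: for a small percentage change in X, the percentage change in Y is approximately -1.00 times as large.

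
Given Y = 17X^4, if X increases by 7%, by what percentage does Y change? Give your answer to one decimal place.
31.1%

For Y = 17X^4:
If X → X(1 + 0.07)
Then Y → Y · (1 + 0.07)^4
     ≈ Y · 1.3108

Percentage change = ((1 + 0.07)^4 − 1) × 100% ≈ 31.1%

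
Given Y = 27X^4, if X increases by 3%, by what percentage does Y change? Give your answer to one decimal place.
12.6%

For Y = 27X^4:
If X → X(1 + 0.03)
Then Y → Y · (1 + 0.03)^4
     ≈ Y · 1.1255

Percentage change = ((1 + 0.03)^4 − 1) × 100% ≈ 12.6%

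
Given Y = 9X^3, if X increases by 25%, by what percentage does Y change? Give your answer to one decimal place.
95.3%

For Y = 9X^3:
If X → X(1 + 0.25)
Then Y → Y · (1 + 0.25)^3
     ≈ Y · 1.9531

Percentage change = ((1 + 0.25)^3 − 1) × 100% ≈ 95.3%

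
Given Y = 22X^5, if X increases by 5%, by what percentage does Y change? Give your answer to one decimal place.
27.6%

For Y = 22X^5:
If X → X(1 + 0.05)
Then Y → Y · (1 + 0.05)^5
     ≈ Y · 1.2763

Percentage change = ((1 + 0.05)^5 − 1) × 100% ≈ 27.6%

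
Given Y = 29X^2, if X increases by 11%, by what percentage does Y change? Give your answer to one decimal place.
23.2%

For Y = 29X^2:
If X → X(1 + 0.11)
Then Y → Y · (1 + 0.11)^2
     = Y · 1.2321

Percentage change = ((1 + 0.11)^2 − 1) × 100% ≈ 23.2%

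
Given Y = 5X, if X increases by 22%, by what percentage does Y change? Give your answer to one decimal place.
22.0%

For Y = 5X:
If X → X(1 + 0.22)
Then Y → Y · (1 + 0.22)^1
     = Y · 1.2200

Percentage change = ((1 + 0.22)^1 − 1) × 100% = 22.0%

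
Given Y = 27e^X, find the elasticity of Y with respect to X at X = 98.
Elasticity = 98

Elasticity = (dY/dX) · (X/Y)

dY/dX = 27·e^X
At X = 98: dY/dX = 27·e^98, Y = 27·e^98

Elasticity = (27·e^98) · (98 / (27·e^98)) = 98

Interpretation: for a small percentage change in X, the percentage change in Y is approximately 98.00 times as large.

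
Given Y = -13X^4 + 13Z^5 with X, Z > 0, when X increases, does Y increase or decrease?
Y decreases

Taking the partial derivative:
∂Y/∂X = -52X^3

∂Y/∂X = -52X^3 < 0 (assuming positive values)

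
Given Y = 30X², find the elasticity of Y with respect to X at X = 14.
Elasticity = 2

Elasticity = (dY/dX) · (X/Y)

dY/dX = 60·X
At X = 14: dY/dX = 840, Y = 5880

Elasticity = 840 · (14 / 5880) = 2

Interpretation: for a small percentage change in X, the percentage change in Y is approximately 2.00 times as large.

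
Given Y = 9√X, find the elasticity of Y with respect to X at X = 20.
Elasticity = 1/2

Elasticity = (dY/dX) · (X/Y)

dY/dX = 9/(2·√X)
At X = 20: dY/dX = 9·√5/20, Y = 18·√5

Elasticity = (9·√5/20) · (20 / (18·√5)) = 1/2

Interpretation: for a small percentage change in X, the percentage change in Y is approximately 0.50 times as large.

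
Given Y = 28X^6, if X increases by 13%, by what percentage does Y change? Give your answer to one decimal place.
108.2%

For Y = 28X^6:
If X → X(1 + 0.13)
Then Y → Y · (1 + 0.13)^6
     ≈ Y · 2.0820

Percentage change = ((1 + 0.13)^6 − 1) × 100% ≈ 108.2%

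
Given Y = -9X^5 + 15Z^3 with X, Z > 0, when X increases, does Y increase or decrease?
Y decreases

Taking the partial derivative:
∂Y/∂X = -45X^4

∂Y/∂X = -45X^4 < 0 (assuming positive values)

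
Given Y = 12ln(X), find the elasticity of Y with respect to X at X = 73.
Elasticity = 1/ln(73) ≈ 0.2331

Elasticity = (dY/dX) · (X/Y)

dY/dX = 12/X
At X = 73: dY/dX = 12/73, Y = 12·ln(73)

Elasticity = (12/73) · (73 / (12·ln(73))) = 1/ln(73) ≈ 0.2331

Interpretation: for a small percentage change in X, the percentage change in Y is approximately 0.23 times as large.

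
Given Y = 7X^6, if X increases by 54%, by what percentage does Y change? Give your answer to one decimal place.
1233.9%

For Y = 7X^6:
If X → X(1 + 0.54)
Then Y → Y · (1 + 0.54)^6
     ≈ Y · 13.3390

Percentage change = ((1 + 0.54)^6 − 1) × 100% ≈ 1233.9%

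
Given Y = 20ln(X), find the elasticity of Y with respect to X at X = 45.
Elasticity = 1/ln(45) ≈ 0.2627

Elasticity = (dY/dX) · (X/Y)

dY/dX = 20/X
At X = 45: dY/dX = 4/9, Y = 20·ln(45)

Elasticity = (4/9) · (45 / (20·ln(45))) = 1/ln(45) ≈ 0.2627

Interpretation: for a small percentage change in X, the percentage change in Y is approximately 0.26 times as large.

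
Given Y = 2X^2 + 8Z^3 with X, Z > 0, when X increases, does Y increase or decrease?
Y increases

Taking the partial derivative:
∂Y/∂X = 4X

∂Y/∂X = 4X > 0 (assuming positive values)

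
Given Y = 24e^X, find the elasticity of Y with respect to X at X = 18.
Elasticity = 18

Elasticity = (dY/dX) · (X/Y)

dY/dX = 24·e^X
At X = 18: dY/dX = 24·e^18, Y = 24·e^18

Elasticity = (24·e^18) · (18 / (24·e^18)) = 18

Interpretation: for a small percentage change in X, the percentage change in Y is approximately 18.00 times as large.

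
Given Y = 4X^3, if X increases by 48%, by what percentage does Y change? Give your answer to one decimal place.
224.2%

For Y = 4X^3:
If X → X(1 + 0.48)
Then Y → Y · (1 + 0.48)^3
     ≈ Y · 3.2418

Percentage change = ((1 + 0.48)^3 − 1) × 100% ≈ 224.2%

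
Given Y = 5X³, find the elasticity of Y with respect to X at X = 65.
Elasticity = 3

Elasticity = (dY/dX) · (X/Y)

dY/dX = 15·X²
At X = 65: dY/dX = 63375, Y = 1373125

Elasticity = 63375 · (65 / 1373125) = 3

Interpretation: for a small percentage change in X, the percentage change in Y is approximately 3.00 times as large.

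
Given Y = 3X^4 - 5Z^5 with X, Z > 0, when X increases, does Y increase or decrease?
Y increases

Taking the partial derivative:
∂Y/∂X = 12X^3

∂Y/∂X = 12X^3 > 0 (assuming positive values)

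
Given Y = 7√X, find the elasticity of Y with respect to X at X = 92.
Elasticity = 1/2

Elasticity = (dY/dX) · (X/Y)

dY/dX = 7/(2·√X)
At X = 92: dY/dX = 7·√23/92, Y = 14·√23

Elasticity = (7·√23/92) · (92 / (14·√23)) = 1/2

Interpretation: for a small percentage change in X, the percentage change in Y is approximately 0.50 times as large.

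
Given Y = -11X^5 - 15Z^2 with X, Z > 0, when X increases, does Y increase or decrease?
Y decreases

Taking the partial derivative:
∂Y/∂X = -55X^4

∂Y/∂X = -55X^4 < 0 (assuming positive values)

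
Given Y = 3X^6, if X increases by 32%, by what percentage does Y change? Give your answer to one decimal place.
429.0%

For Y = 3X^6:
If X → X(1 + 0.32)
Then Y → Y · (1 + 0.32)^6
     ≈ Y · 5.2899

Percentage change = ((1 + 0.32)^6 − 1) × 100% ≈ 429.0%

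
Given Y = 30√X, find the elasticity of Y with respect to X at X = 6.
Elasticity = 1/2

Elasticity = (dY/dX) · (X/Y)

dY/dX = 15/√X
At X = 6: dY/dX = 5·√6/2, Y = 30·√6

Elasticity = (5·√6/2) · (6 / (30·√6)) = 1/2

Interpretation: for a small percentage change in X, the percentage change in Y is approximately 0.50 times as large.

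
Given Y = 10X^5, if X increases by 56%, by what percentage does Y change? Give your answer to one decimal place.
823.9%

For Y = 10X^5:
If X → X(1 + 0.56)
Then Y → Y · (1 + 0.56)^5
     ≈ Y · 9.2390

Percentage change = ((1 + 0.56)^5 − 1) × 100% ≈ 823.9%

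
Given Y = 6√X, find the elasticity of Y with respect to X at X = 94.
Elasticity = 1/2

Elasticity = (dY/dX) · (X/Y)

dY/dX = 3/√X
At X = 94: dY/dX = 3·√94/94, Y = 6·√94

Elasticity = (3·√94/94) · (94 / (6·√94)) = 1/2

Interpretation: for a small percentage change in X, the percentage change in Y is approximately 0.50 times as large.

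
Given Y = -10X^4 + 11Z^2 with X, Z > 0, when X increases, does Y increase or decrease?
Y decreases

Taking the partial derivative:
∂Y/∂X = -40X^3

∂Y/∂X = -40X^3 < 0 (assuming positive values)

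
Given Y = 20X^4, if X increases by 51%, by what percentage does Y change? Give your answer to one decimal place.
419.9%

For Y = 20X^4:
If X → X(1 + 0.51)
Then Y → Y · (1 + 0.51)^4
     ≈ Y · 5.1989

Percentage change = ((1 + 0.51)^4 − 1) × 100% ≈ 419.9%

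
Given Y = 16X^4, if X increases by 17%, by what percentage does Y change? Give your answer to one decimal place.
87.4%

For Y = 16X^4:
If X → X(1 + 0.17)
Then Y → Y · (1 + 0.17)^4
     ≈ Y · 1.8739

Percentage change = ((1 + 0.17)^4 − 1) × 100% ≈ 87.4%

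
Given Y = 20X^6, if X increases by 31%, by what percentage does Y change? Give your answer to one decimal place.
405.4%

For Y = 20X^6:
If X → X(1 + 0.31)
Then Y → Y · (1 + 0.31)^6
     ≈ Y · 5.0539

Percentage change = ((1 + 0.31)^6 − 1) × 100% ≈ 405.4%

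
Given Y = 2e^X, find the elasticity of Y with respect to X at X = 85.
Elasticity = 85

Elasticity = (dY/dX) · (X/Y)

dY/dX = 2·e^X
At X = 85: dY/dX = 2·e^85, Y = 2·e^85

Elasticity = (2·e^85) · (85 / (2·e^85)) = 85

Interpretation: for a small percentage change in X, the percentage change in Y is approximately 85.00 times as large.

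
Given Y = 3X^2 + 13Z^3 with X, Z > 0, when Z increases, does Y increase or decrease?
Y increases

Taking the partial derivative:
∂Y/∂Z = 39Z^2

∂Y/∂Z = 39Z^2 > 0 (assuming positive values)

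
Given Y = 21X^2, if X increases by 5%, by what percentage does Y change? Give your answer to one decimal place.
10.3%

For Y = 21X^2:
If X → X(1 + 0.05)
Then Y → Y · (1 + 0.05)^2
     = Y · 1.1025

Percentage change = ((1 + 0.05)^2 − 1) × 100% ≈ 10.3%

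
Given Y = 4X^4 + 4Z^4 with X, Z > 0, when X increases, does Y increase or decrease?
Y increases

Taking the partial derivative:
∂Y/∂X = 16X^3

∂Y/∂X = 16X^3 > 0 (assuming positive values)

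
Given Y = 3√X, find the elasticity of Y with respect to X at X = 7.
Elasticity = 1/2

Elasticity = (dY/dX) · (X/Y)

dY/dX = 3/(2·√X)
At X = 7: dY/dX = 3·√7/14, Y = 3·√7

Elasticity = (3·√7/14) · (7 / (3·√7)) = 1/2

Interpretation: for a small percentage change in X, the percentage change in Y is approximately 0.50 times as large.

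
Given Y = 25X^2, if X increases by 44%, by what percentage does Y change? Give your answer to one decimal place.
107.4%

For Y = 25X^2:
If X → X(1 + 0.44)
Then Y → Y · (1 + 0.44)^2
     = Y · 2.0736

Percentage change = ((1 + 0.44)^2 − 1) × 100% ≈ 107.4%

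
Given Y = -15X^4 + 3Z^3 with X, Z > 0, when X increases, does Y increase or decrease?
Y decreases

Taking the partial derivative:
∂Y/∂X = -60X^3

∂Y/∂X = -60X^3 < 0 (assuming positive values)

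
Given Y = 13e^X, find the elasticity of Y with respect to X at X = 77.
Elasticity = 77

Elasticity = (dY/dX) · (X/Y)

dY/dX = 13·e^X
At X = 77: dY/dX = 13·e^77, Y = 13·e^77

Elasticity = (13·e^77) · (77 / (13·e^77)) = 77

Interpretation: for a small percentage change in X, the percentage change in Y is approximately 77.00 times as large.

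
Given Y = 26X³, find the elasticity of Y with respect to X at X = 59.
Elasticity = 3

Elasticity = (dY/dX) · (X/Y)

dY/dX = 78·X²
At X = 59: dY/dX = 271518, Y = 5339854

Elasticity = 271518 · (59 / 5339854) = 3

Interpretation: for a small percentage change in X, the percentage change in Y is approximately 3.00 times as large.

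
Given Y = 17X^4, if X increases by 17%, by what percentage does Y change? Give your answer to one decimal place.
87.4%

For Y = 17X^4:
If X → X(1 + 0.17)
Then Y → Y · (1 + 0.17)^4
     ≈ Y · 1.8739

Percentage change = ((1 + 0.17)^4 − 1) × 100% ≈ 87.4%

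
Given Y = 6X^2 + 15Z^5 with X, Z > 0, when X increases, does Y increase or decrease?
Y increases

Taking the partial derivative:
∂Y/∂X = 12X

∂Y/∂X = 12X > 0 (assuming positive values)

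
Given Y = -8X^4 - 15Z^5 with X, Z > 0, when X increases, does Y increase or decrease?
Y decreases

Taking the partial derivative:
∂Y/∂X = -32X^3

∂Y/∂X = -32X^3 < 0 (assuming positive values)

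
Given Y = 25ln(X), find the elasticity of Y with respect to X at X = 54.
Elasticity = 1/ln(54) ≈ 0.2507

Elasticity = (dY/dX) · (X/Y)

dY/dX = 25/X
At X = 54: dY/dX = 25/54, Y = 25·ln(54)

Elasticity = (25/54) · (54 / (25·ln(54))) = 1/ln(54) ≈ 0.2507

Interpretation: for a small percentage change in X, the percentage change in Y is approximately 0.25 times as large.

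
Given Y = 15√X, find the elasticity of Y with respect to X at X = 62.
Elasticity = 1/2

Elasticity = (dY/dX) · (X/Y)

dY/dX = 15/(2·√X)
At X = 62: dY/dX = 15·√62/124, Y = 15·√62

Elasticity = (15·√62/124) · (62 / (15·√62)) = 1/2

Interpretation: for a small percentage change in X, the percentage change in Y is approximately 0.50 times as large.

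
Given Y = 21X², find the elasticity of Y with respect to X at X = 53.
Elasticity = 2

Elasticity = (dY/dX) · (X/Y)

dY/dX = 42·X
At X = 53: dY/dX = 2226, Y = 58989

Elasticity = 2226 · (53 / 58989) = 2

Interpretation: for a small percentage change in X, the percentage change in Y is approximately 2.00 times as large.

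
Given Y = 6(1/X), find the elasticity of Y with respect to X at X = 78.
Elasticity = -1

Elasticity = (dY/dX) · (X/Y)

dY/dX = -6/X²
At X = 78: dY/dX = -1/1014, Y = 1/13

Elasticity = (-1/1014) · (78 / (1/13)) = -1

Interpretation: for a small percentage change in X, the percentage change in Y is approximately -1.00 times as large.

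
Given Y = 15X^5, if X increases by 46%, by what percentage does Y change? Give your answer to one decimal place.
563.4%

For Y = 15X^5:
If X → X(1 + 0.46)
Then Y → Y · (1 + 0.46)^5
     ≈ Y · 6.6338

Percentage change = ((1 + 0.46)^5 − 1) × 100% ≈ 563.4%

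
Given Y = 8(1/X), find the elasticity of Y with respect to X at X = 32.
Elasticity = -1

Elasticity = (dY/dX) · (X/Y)

dY/dX = -8/X²
At X = 32: dY/dX = -1/128, Y = 1/4

Elasticity = (-1/128) · (32 / (1/4)) = -1

Interpretation: for a small percentage change in X, the percentage change in Y is approximately -1.00 times as large.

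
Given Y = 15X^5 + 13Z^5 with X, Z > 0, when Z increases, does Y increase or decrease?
Y increases

Taking the partial derivative:
∂Y/∂Z = 65Z^4

∂Y/∂Z = 65Z^4 > 0 (assuming positive values)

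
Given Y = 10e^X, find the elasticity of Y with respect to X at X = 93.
Elasticity = 93

Elasticity = (dY/dX) · (X/Y)

dY/dX = 10·e^X
At X = 93: dY/dX = 10·e^93, Y = 10·e^93

Elasticity = (10·e^93) · (93 / (10·e^93)) = 93

Interpretation: for a small percentage change in X, the percentage change in Y is approximately 93.00 times as large.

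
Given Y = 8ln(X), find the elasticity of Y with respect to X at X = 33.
Elasticity = 1/ln(33) ≈ 0.2860

Elasticity = (dY/dX) · (X/Y)

dY/dX = 8/X
At X = 33: dY/dX = 8/33, Y = 8·ln(33)

Elasticity = (8/33) · (33 / (8·ln(33))) = 1/ln(33) ≈ 0.2860

Interpretation: for a small percentage change in X, the percentage change in Y is approximately 0.29 times as large.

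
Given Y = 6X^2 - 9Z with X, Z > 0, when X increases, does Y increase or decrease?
Y increases

Taking the partial derivative:
∂Y/∂X = 12X

∂Y/∂X = 12X > 0 (assuming positive values)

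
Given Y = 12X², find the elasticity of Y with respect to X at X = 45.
Elasticity = 2

Elasticity = (dY/dX) · (X/Y)

dY/dX = 24·X
At X = 45: dY/dX = 1080, Y = 24300

Elasticity = 1080 · (45 / 24300) = 2

Interpretation: for a small percentage change in X, the percentage change in Y is approximately 2.00 times as large.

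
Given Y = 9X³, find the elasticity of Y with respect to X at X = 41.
Elasticity = 3

Elasticity = (dY/dX) · (X/Y)

dY/dX = 27·X²
At X = 41: dY/dX = 45387, Y = 620289

Elasticity = 45387 · (41 / 620289) = 3

Interpretation: for a small percentage change in X, the percentage change in Y is approximately 3.00 times as large.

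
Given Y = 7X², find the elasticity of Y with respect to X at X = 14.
Elasticity = 2

Elasticity = (dY/dX) · (X/Y)

dY/dX = 14·X
At X = 14: dY/dX = 196, Y = 1372

Elasticity = 196 · (14 / 1372) = 2

Interpretation: for a small percentage change in X, the percentage change in Y is approximately 2.00 times as large.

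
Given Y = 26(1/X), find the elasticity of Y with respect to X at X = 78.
Elasticity = -1

Elasticity = (dY/dX) · (X/Y)

dY/dX = -26/X²
At X = 78: dY/dX = -1/234, Y = 1/3

Elasticity = (-1/234) · (78 / (1/3)) = -1

Interpretation: for a small percentage change in X, the percentage change in Y is approximately -1.00 times as large.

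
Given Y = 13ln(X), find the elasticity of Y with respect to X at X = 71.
Elasticity = 1/ln(71) ≈ 0.2346

Elasticity = (dY/dX) · (X/Y)

dY/dX = 13/X
At X = 71: dY/dX = 13/71, Y = 13·ln(71)

Elasticity = (13/71) · (71 / (13·ln(71))) = 1/ln(71) ≈ 0.2346

Interpretation: for a small percentage change in X, the percentage change in Y is approximately 0.23 times as large.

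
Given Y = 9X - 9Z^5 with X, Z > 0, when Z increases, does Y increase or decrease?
Y decreases

Taking the partial derivative:
∂Y/∂Z = -45Z^4

∂Y/∂Z = -45Z^4 < 0 (assuming positive values)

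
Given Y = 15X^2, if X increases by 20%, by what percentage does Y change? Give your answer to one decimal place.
44.0%

For Y = 15X^2:
If X → X(1 + 0.2)
Then Y → Y · (1 + 0.2)^2
     = Y · 1.4400

Percentage change = ((1 + 0.2)^2 − 1) × 100% = 44.0%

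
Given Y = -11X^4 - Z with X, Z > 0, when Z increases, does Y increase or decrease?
Y decreases

Taking the partial derivative:
∂Y/∂Z = -1

∂Y/∂Z = -1 < 0 (assuming positive values)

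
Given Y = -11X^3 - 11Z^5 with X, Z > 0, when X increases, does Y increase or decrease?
Y decreases

Taking the partial derivative:
∂Y/∂X = -33X^2

∂Y/∂X = -33X^2 < 0 (assuming positive values)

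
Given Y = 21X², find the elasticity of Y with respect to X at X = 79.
Elasticity = 2

Elasticity = (dY/dX) · (X/Y)

dY/dX = 42·X
At X = 79: dY/dX = 3318, Y = 131061

Elasticity = 3318 · (79 / 131061) = 2

Interpretation: for a small percentage change in X, the percentage change in Y is approximately 2.00 times as large.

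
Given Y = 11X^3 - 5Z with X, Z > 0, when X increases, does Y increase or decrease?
Y increases

Taking the partial derivative:
∂Y/∂X = 33X^2

∂Y/∂X = 33X^2 > 0 (assuming positive values)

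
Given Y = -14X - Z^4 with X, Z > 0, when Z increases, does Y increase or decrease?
Y decreases

Taking the partial derivative:
∂Y/∂Z = -4Z^3

∂Y/∂Z = -4Z^3 < 0 (assuming positive values)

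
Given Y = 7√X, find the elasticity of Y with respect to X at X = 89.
Elasticity = 1/2

Elasticity = (dY/dX) · (X/Y)

dY/dX = 7/(2·√X)
At X = 89: dY/dX = 7·√89/178, Y = 7·√89

Elasticity = (7·√89/178) · (89 / (7·√89)) = 1/2

Interpretation: for a small percentage change in X, the percentage change in Y is approximately 0.50 times as large.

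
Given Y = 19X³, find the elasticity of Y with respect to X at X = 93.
Elasticity = 3

Elasticity = (dY/dX) · (X/Y)

dY/dX = 57·X²
At X = 93: dY/dX = 492993, Y = 15282783

Elasticity = 492993 · (93 / 15282783) = 3

Interpretation: for a small percentage change in X, the percentage change in Y is approximately 3.00 times as large.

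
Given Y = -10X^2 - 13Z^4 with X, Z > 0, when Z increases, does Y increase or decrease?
Y decreases

Taking the partial derivative:
∂Y/∂Z = -52Z^3

∂Y/∂Z = -52Z^3 < 0 (assuming positive values)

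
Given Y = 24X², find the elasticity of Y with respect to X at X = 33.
Elasticity = 2

Elasticity = (dY/dX) · (X/Y)

dY/dX = 48·X
At X = 33: dY/dX = 1584, Y = 26136

Elasticity = 1584 · (33 / 26136) = 2

Interpretation: for a small percentage change in X, the percentage change in Y is approximately 2.00 times as large.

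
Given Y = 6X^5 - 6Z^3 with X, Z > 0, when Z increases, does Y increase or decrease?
Y decreases

Taking the partial derivative:
∂Y/∂Z = -18Z^2

∂Y/∂Z = -18Z^2 < 0 (assuming positive values)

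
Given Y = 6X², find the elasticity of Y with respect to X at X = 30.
Elasticity = 2

Elasticity = (dY/dX) · (X/Y)

dY/dX = 12·X
At X = 30: dY/dX = 360, Y = 5400

Elasticity = 360 · (30 / 5400) = 2

Interpretation: for a small percentage change in X, the percentage change in Y is approximately 2.00 times as large.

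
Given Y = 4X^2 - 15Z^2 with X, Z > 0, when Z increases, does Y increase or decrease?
Y decreases

Taking the partial derivative:
∂Y/∂Z = -30Z

∂Y/∂Z = -30Z < 0 (assuming positive values)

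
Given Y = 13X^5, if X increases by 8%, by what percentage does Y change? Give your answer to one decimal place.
46.9%

For Y = 13X^5:
If X → X(1 + 0.08)
Then Y → Y · (1 + 0.08)^5
     ≈ Y · 1.4693

Percentage change = ((1 + 0.08)^5 − 1) × 100% ≈ 46.9%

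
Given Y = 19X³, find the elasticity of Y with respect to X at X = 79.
Elasticity = 3

Elasticity = (dY/dX) · (X/Y)

dY/dX = 57·X²
At X = 79: dY/dX = 355737, Y = 9367741

Elasticity = 355737 · (79 / 9367741) = 3

Interpretation: for a small percentage change in X, the percentage change in Y is approximately 3.00 times as large.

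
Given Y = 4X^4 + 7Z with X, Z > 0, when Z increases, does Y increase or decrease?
Y increases

Taking the partial derivative:
∂Y/∂Z = 7

∂Y/∂Z = 7 > 0 (assuming positive values)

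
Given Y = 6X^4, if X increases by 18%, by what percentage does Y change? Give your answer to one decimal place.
93.9%

For Y = 6X^4:
If X → X(1 + 0.18)
Then Y → Y · (1 + 0.18)^4
     ≈ Y · 1.9388

Percentage change = ((1 + 0.18)^4 − 1) × 100% ≈ 93.9%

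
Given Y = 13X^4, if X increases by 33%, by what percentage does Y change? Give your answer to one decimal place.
212.9%

For Y = 13X^4:
If X → X(1 + 0.33)
Then Y → Y · (1 + 0.33)^4
     ≈ Y · 3.1290

Percentage change = ((1 + 0.33)^4 − 1) × 100% ≈ 212.9%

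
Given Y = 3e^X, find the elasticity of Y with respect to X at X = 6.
Elasticity = 6

Elasticity = (dY/dX) · (X/Y)

dY/dX = 3·e^X
At X = 6: dY/dX = 3·e^6, Y = 3·e^6

Elasticity = (3·e^6) · (6 / (3·e^6)) = 6

Interpretation: for a small percentage change in X, the percentage change in Y is approximately 6.00 times as large.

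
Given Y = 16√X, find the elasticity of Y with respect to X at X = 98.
Elasticity = 1/2

Elasticity = (dY/dX) · (X/Y)

dY/dX = 8/√X
At X = 98: dY/dX = 4·√2/7, Y = 112·√2

Elasticity = (4·√2/7) · (98 / (112·√2)) = 1/2

Interpretation: for a small percentage change in X, the percentage change in Y is approximately 0.50 times as large.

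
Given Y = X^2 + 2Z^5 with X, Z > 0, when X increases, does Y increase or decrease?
Y increases

Taking the partial derivative:
∂Y/∂X = 2X

∂Y/∂X = 2X > 0 (assuming positive values)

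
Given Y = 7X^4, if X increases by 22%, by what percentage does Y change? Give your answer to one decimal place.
121.5%

For Y = 7X^4:
If X → X(1 + 0.22)
Then Y → Y · (1 + 0.22)^4
     ≈ Y · 2.2153

Percentage change = ((1 + 0.22)^4 − 1) × 100% ≈ 121.5%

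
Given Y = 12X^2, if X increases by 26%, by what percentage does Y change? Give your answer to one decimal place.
58.8%

For Y = 12X^2:
If X → X(1 + 0.26)
Then Y → Y · (1 + 0.26)^2
     = Y · 1.5876

Percentage change = ((1 + 0.26)^2 − 1) × 100% ≈ 58.8%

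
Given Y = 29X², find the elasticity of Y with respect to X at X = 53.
Elasticity = 2

Elasticity = (dY/dX) · (X/Y)

dY/dX = 58·X
At X = 53: dY/dX = 3074, Y = 81461

Elasticity = 3074 · (53 / 81461) = 2

Interpretation: for a small percentage change in X, the percentage change in Y is approximately 2.00 times as large.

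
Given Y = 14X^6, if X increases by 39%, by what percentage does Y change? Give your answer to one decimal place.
621.3%

For Y = 14X^6:
If X → X(1 + 0.39)
Then Y → Y · (1 + 0.39)^6
     ≈ Y · 7.2125

Percentage change = ((1 + 0.39)^6 − 1) × 100% ≈ 621.3%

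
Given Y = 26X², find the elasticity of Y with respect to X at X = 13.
Elasticity = 2

Elasticity = (dY/dX) · (X/Y)

dY/dX = 52·X
At X = 13: dY/dX = 676, Y = 4394

Elasticity = 676 · (13 / 4394) = 2

Interpretation: for a small percentage change in X, the percentage change in Y is approximately 2.00 times as large.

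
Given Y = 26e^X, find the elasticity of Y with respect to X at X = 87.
Elasticity = 87

Elasticity = (dY/dX) · (X/Y)

dY/dX = 26·e^X
At X = 87: dY/dX = 26·e^87, Y = 26·e^87

Elasticity = (26·e^87) · (87 / (26·e^87)) = 87

Interpretation: for a small percentage change in X, the percentage change in Y is approximately 87.00 times as large.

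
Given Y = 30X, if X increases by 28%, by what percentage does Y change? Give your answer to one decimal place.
28.0%

For Y = 30X:
If X → X(1 + 0.28)
Then Y → Y · (1 + 0.28)^1
     = Y · 1.2800

Percentage change = ((1 + 0.28)^1 − 1) × 100% = 28.0%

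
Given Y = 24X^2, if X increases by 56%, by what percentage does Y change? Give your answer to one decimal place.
143.4%

For Y = 24X^2:
If X → X(1 + 0.56)
Then Y → Y · (1 + 0.56)^2
     = Y · 2.4336

Percentage change = ((1 + 0.56)^2 − 1) × 100% ≈ 143.4%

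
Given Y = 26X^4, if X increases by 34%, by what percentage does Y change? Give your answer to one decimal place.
222.4%

For Y = 26X^4:
If X → X(1 + 0.34)
Then Y → Y · (1 + 0.34)^4
     ≈ Y · 3.2242

Percentage change = ((1 + 0.34)^4 − 1) × 100% ≈ 222.4%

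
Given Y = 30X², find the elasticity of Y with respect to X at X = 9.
Elasticity = 2

Elasticity = (dY/dX) · (X/Y)

dY/dX = 60·X
At X = 9: dY/dX = 540, Y = 2430

Elasticity = 540 · (9 / 2430) = 2

Interpretation: for a small percentage change in X, the percentage change in Y is approximately 2.00 times as large.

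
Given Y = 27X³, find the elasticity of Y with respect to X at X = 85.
Elasticity = 3

Elasticity = (dY/dX) · (X/Y)

dY/dX = 81·X²
At X = 85: dY/dX = 585225, Y = 16581375

Elasticity = 585225 · (85 / 16581375) = 3

Interpretation: for a small percentage change in X, the percentage change in Y is approximately 3.00 times as large.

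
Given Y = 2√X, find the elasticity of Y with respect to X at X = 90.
Elasticity = 1/2

Elasticity = (dY/dX) · (X/Y)

dY/dX = 1/√X
At X = 90: dY/dX = √10/30, Y = 6·√10

Elasticity = (√10/30) · (90 / (6·√10)) = 1/2

Interpretation: for a small percentage change in X, the percentage change in Y is approximately 0.50 times as large.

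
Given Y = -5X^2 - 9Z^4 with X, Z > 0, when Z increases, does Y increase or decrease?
Y decreases

Taking the partial derivative:
∂Y/∂Z = -36Z^3

∂Y/∂Z = -36Z^3 < 0 (assuming positive values)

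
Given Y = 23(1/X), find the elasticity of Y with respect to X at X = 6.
Elasticity = -1

Elasticity = (dY/dX) · (X/Y)

dY/dX = -23/X²
At X = 6: dY/dX = -23/36, Y = 23/6

Elasticity = (-23/36) · (6 / (23/6)) = -1

Interpretation: for a small percentage change in X, the percentage change in Y is approximately -1.00 times as large.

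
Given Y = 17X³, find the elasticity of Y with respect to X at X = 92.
Elasticity = 3

Elasticity = (dY/dX) · (X/Y)

dY/dX = 51·X²
At X = 92: dY/dX = 431664, Y = 13237696

Elasticity = 431664 · (92 / 13237696) = 3

Interpretation: for a small percentage change in X, the percentage change in Y is approximately 3.00 times as large.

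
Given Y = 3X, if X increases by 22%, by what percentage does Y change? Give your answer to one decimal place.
22.0%

For Y = 3X:
If X → X(1 + 0.22)
Then Y → Y · (1 + 0.22)^1
     = Y · 1.2200

Percentage change = ((1 + 0.22)^1 − 1) × 100% = 22.0%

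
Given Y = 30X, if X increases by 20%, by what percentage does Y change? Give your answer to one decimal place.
20.0%

For Y = 30X:
If X → X(1 + 0.2)
Then Y → Y · (1 + 0.2)^1
     = Y · 1.2000

Percentage change = ((1 + 0.2)^1 − 1) × 100% = 20.0%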